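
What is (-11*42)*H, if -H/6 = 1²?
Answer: 2772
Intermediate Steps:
H = -6 (H = -6*1² = -6*1 = -6)
(-11*42)*H = -11*42*(-6) = -462*(-6) = 2772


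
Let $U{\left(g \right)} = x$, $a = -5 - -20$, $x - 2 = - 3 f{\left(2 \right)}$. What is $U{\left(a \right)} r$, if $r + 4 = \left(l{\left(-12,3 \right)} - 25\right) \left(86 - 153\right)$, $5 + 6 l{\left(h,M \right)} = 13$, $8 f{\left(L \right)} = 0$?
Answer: $\frac{9490}{3} \approx 3163.3$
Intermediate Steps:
$f{\left(L \right)} = 0$ ($f{\left(L \right)} = \frac{1}{8} \cdot 0 = 0$)
$l{\left(h,M \right)} = \frac{4}{3}$ ($l{\left(h,M \right)} = - \frac{5}{6} + \frac{1}{6} \cdot 13 = - \frac{5}{6} + \frac{13}{6} = \frac{4}{3}$)
$x = 2$ ($x = 2 - 0 = 2 + 0 = 2$)
$a = 15$ ($a = -5 + 20 = 15$)
$U{\left(g \right)} = 2$
$r = \frac{4745}{3}$ ($r = -4 + \left(\frac{4}{3} - 25\right) \left(86 - 153\right) = -4 - - \frac{4757}{3} = -4 + \frac{4757}{3} = \frac{4745}{3} \approx 1581.7$)
$U{\left(a \right)} r = 2 \cdot \frac{4745}{3} = \frac{9490}{3}$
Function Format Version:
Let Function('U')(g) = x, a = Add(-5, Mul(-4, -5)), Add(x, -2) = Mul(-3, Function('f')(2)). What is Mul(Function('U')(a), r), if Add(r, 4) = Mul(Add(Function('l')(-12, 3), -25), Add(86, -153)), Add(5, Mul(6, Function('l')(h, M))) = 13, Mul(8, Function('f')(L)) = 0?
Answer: Rational(9490, 3) ≈ 3163.3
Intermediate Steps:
Function('f')(L) = 0 (Function('f')(L) = Mul(Rational(1, 8), 0) = 0)
Function('l')(h, M) = Rational(4, 3) (Function('l')(h, M) = Add(Rational(-5, 6), Mul(Rational(1, 6), 13)) = Add(Rational(-5, 6), Rational(13, 6)) = Rational(4, 3))
x = 2 (x = Add(2, Mul(-3, 0)) = Add(2, 0) = 2)
a = 15 (a = Add(-5, 20) = 15)
Function('U')(g) = 2
r = Rational(4745, 3) (r = Add(-4, Mul(Add(Rational(4, 3), -25), Add(86, -153))) = Add(-4, Mul(Rational(-71, 3), -67)) = Add(-4, Rational(4757, 3)) = Rational(4745, 3) ≈ 1581.7)
Mul(Function('U')(a), r) = Mul(2, Rational(4745, 3)) = Rational(9490, 3)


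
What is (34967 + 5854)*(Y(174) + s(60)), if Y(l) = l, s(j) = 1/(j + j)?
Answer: 284127767/40 ≈ 7.1032e+6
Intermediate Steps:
s(j) = 1/(2*j)
(34967 + 5854)*(Y(174) + s(60)) = (34967 + 5854)*(174 + (½)/60) = 40821*(174 + (½)*(1/60)) = 40821*(174 + 1/120) = 40821*(20881/120) = 284127767/40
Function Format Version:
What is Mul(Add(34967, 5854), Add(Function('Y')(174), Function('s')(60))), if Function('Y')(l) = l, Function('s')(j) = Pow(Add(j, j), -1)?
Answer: Rational(284127767, 40) ≈ 7.1032e+6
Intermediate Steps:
Function('s')(j) = Mul(Rational(1, 2), Pow(j, -1)) (Function('s')(j) = Pow(Mul(2, j), -1) = Mul(Rational(1, 2), Pow(j, -1)))
Mul(Add(34967, 5854), Add(Function('Y')(174), Function('s')(60))) = Mul(Add(34967, 5854), Add(174, Mul(Rational(1, 2), Pow(60, -1)))) = Mul(40821, Add(174, Mul(Rational(1, 2), Rational(1, 60)))) = Mul(40821, Add(174, Rational(1, 120))) = Mul(40821, Rational(20881, 120)) = Rational(284127767, 40)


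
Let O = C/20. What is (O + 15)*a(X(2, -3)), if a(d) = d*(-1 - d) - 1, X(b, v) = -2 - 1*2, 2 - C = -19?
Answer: -4173/20 ≈ -208.65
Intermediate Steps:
C = 21 (C = 2 - 1*(-19) = 2 + 19 = 21)
X(b, v) = -4 (X(b, v) = -2 - 2 = -4)
O = 21/20 ≈ 1.0500
a(d) = -1 + d*(-1 - d)
(O + 15)*a(X(2, -3)) = (21/20 + 15)*(-1 - 1*(-4) - 1*(-4)²) = 321*(-1 + 4 - 1*16)/20 = 321*(-1 + 4 - 16)/20 = (321/20)*(-13) = -4173/20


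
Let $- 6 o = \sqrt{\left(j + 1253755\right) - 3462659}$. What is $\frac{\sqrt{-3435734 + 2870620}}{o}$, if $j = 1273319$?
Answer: $- \frac{6 \sqrt{528712181690}}{935585} \approx -4.6631$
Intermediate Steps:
$o = - \frac{i \sqrt{935585}}{6}$ ($o = - \frac{\sqrt{\left(1273319 + 1253755\right) - 3462659}}{6} = - \frac{\sqrt{2527074 - 3462659}}{6} = - \frac{\sqrt{-935585}}{6} = - \frac{i \sqrt{935585}}{6} \approx - 161.21 i$)
$\frac{\sqrt{-3435734 + 2870620}}{o} = \frac{\sqrt{-3435734 + 2870620}}{\left(- \frac{1}{6}\right) i \sqrt{935585}} = \sqrt{-565114} \frac{6 i \sqrt{935585}}{935585} = i \sqrt{565114} \frac{6 i \sqrt{935585}}{935585} = - \frac{6 \sqrt{528712181690}}{935585}$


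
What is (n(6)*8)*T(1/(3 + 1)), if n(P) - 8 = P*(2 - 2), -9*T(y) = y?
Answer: -16/9 ≈ -1.7778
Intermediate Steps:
T(y) = -y/9
n(P) = 8 (n(P) = 8 + P*(2 - 2) = 8 + P*0 = 8 + 0 = 8)
(n(6)*8)*T(1/(3 + 1)) = (8*8)*(-1/(9*(3 + 1))) = 64*(-⅑/4) = 64*(-⅑*¼) = 64*(-1/36) = -16/9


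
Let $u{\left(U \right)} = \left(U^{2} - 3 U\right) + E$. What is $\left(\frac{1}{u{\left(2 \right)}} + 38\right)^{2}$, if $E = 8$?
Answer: $\frac{52441}{36} \approx 1456.7$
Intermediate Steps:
$u{\left(U \right)} = 8 + U^{2} - 3 U$ ($u{\left(U \right)} = \left(U^{2} - 3 U\right) + 8 = 8 + U^{2} - 3 U$)
$\left(\frac{1}{u{\left(2 \right)}} + 38\right)^{2} = \left(\frac{1}{8 + 2^{2} - 6} + 38\right)^{2} = \left(\frac{1}{8 + 4 - 6} + 38\right)^{2} = \left(\frac{1}{6} + 38\right)^{2} = \left(\frac{229}{6}\right)^{2} = \frac{52441}{36}$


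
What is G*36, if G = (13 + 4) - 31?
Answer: -504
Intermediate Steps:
G = -14 (G = 17 - 31 = -14)
G*36 = -14*36 = -504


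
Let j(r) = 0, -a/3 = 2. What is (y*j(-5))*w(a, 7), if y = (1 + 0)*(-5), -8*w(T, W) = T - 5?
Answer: 0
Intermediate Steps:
a = -6 (a = -3*2 = -6)
w(T, W) = 5/8 - T/8 (w(T, W) = -(T - 5)/8 = -(-5 + T)/8 = 5/8 - T/8)
y = -5 (y = 1*(-5) = -5)
(y*j(-5))*w(a, 7) = (-5*0)*(5/8 - 1/8*(-6)) = 0*(5/8 + 3/4) = 0*(11/8) = 0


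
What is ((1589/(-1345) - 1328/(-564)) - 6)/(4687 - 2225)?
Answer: -915379/466905990 ≈ -0.0019605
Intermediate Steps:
((1589/(-1345) - 1328/(-564)) - 6)/(4687 - 2225) = ((1589*(-1/1345) - 1328*(-1/564)) - 6)/2462 = ((-1589/1345 + 332/141) - 6)*(1/2462) = (222491/189645 - 6)*(1/2462) = -915379/189645*1/2462 = -915379/466905990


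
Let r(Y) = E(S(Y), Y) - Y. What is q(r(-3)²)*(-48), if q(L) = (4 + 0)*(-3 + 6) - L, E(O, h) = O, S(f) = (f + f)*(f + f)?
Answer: 72432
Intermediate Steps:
S(f) = 4*f² (S(f) = (2*f)*(2*f) = 4*f²)
r(Y) = -Y + 4*Y² (r(Y) = 4*Y² - Y = -Y + 4*Y²)
q(L) = 12 - L (q(L) = 4*3 - L = 12 - L)
q(r(-3)²)*(-48) = (12 - (-3*(-1 + 4*(-3)))²)*(-48) = (12 - (-3*(-1 - 12))²)*(-48) = (12 - (-3*(-13))²)*(-48) = (12 - 1*39²)*(-48) = (12 - 1*1521)*(-48) = (12 - 1521)*(-48) = -1509*(-48) = 72432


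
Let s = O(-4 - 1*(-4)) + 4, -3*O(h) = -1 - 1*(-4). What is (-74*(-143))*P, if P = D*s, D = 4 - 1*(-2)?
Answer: 190476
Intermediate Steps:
O(h) = -1 (O(h) = -(-1 - 1*(-4))/3 = -(-1 + 4)/3 = -⅓*3 = -1)
D = 6 (D = 4 + 2 = 6)
s = 3 (s = -1 + 4 = 3)
P = 18 (P = 6*3 = 18)
(-74*(-143))*P = -74*(-143)*18 = 10582*18 = 190476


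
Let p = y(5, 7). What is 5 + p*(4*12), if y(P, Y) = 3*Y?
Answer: 1013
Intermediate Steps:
p = 21 (p = 3*7 = 21)
5 + p*(4*12) = 5 + 21*(4*12) = 5 + 21*48 = 5 + 1008 = 1013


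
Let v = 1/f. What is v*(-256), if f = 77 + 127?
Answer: -64/51 ≈ -1.2549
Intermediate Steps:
f = 204
v = 1/204 ≈ 0.0049020
v*(-256) = (1/204)*(-256) = -64/51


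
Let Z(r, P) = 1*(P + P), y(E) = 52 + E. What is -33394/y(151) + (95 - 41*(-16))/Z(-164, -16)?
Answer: -1221061/6496 ≈ -187.97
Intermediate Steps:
Z(r, P) = 2*P (Z(r, P) = 1*(2*P) = 2*P)
-33394/y(151) + (95 - 41*(-16))/Z(-164, -16) = -33394/(52 + 151) + (95 - 41*(-16))/((2*(-16))) = -33394/203 + (95 + 656)/(-32) = -33394*1/203 + 751*(-1/32) = -33394/203 - 751/32 = -1221061/6496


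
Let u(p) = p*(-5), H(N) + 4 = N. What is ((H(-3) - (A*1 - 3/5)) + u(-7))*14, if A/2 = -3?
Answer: 2422/5 ≈ 484.40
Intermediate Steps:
H(N) = -4 + N
u(p) = -5*p
A = -6 (A = 2*(-3) = -6)
((H(-3) - (A*1 - 3/5)) + u(-7))*14 = (((-4 - 3) - (-6*1 - 3/5)) - 5*(-7))*14 = ((-7 - (-6 - 3*1/5)) + 35)*14 = ((-7 - (-6 - 3/5)) + 35)*14 = ((-7 - 1*(-33/5)) + 35)*14 = ((-7 + 33/5) + 35)*14 = (-2/5 + 35)*14 = (173/5)*14 = 2422/5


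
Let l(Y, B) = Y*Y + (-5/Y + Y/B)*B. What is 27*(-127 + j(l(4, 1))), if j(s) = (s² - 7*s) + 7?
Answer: 43335/16 ≈ 2708.4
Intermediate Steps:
l(Y, B) = Y² + B*(-5/Y + Y/B)
j(s) = 7 + s² - 7*s
27*(-127 + j(l(4, 1))) = 27*(-127 + (7 + (4 + 4² - 5*1/4)² - 7*(4 + 4² - 5*1/4))) = 27*(-127 + (7 + (4 + 16 - 5*1*¼)² - 7*(4 + 16 - 5*1*¼))) = 27*(-127 + (7 + (4 + 16 - 5/4)² - 7*(4 + 16 - 5/4))) = 27*(-127 + (7 + (75/4)² - 7*75/4)) = 27*(-127 + (7 + 5625/16 - 525/4)) = 27*(-127 + 3637/16) = 27*(1605/16) = 43335/16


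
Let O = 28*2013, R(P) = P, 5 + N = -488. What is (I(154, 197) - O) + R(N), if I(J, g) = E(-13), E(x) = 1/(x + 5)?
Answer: -454857/8 ≈ -56857.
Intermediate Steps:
N = -493 (N = -5 - 488 = -493)
O = 56364
E(x) = 1/(5 + x)
I(J, g) = -⅛ (I(J, g) = 1/(5 - 13) = 1/(-8) = -⅛)
(I(154, 197) - O) + R(N) = (-⅛ - 1*56364) - 493 = (-⅛ - 56364) - 493 = -450913/8 - 493 = -454857/8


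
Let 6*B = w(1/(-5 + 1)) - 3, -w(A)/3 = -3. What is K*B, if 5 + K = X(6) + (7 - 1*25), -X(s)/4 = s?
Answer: -47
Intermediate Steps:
X(s) = -4*s
w(A) = 9 (w(A) = -3*(-3) = 9)
B = 1 (B = (9 - 3)/6 = (⅙)*6 = 1)
K = -47 (K = -5 + (-4*6 + (7 - 1*25)) = -5 + (-24 + (7 - 25)) = -5 + (-24 - 18) = -5 - 42 = -47)
K*B = -47*1 = -47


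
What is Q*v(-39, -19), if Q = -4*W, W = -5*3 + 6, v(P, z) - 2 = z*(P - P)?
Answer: 72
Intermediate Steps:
v(P, z) = 2 (v(P, z) = 2 + z*(P - P) = 2 + z*0 = 2 + 0 = 2)
W = -9 (W = -15 + 6 = -9)
Q = 36 (Q = -4*(-9) = 36)
Q*v(-39, -19) = 36*2 = 72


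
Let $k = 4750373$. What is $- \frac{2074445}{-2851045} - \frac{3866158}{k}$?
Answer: $- \frac{233640583425}{2708705437957} \approx -0.086255$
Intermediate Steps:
$- \frac{2074445}{-2851045} - \frac{3866158}{k} = - \frac{2074445}{-2851045} - \frac{3866158}{4750373} = \left(-2074445\right) \left(- \frac{1}{2851045}\right) - \frac{3866158}{4750373} = \frac{414889}{570209} - \frac{3866158}{4750373} = - \frac{233640583425}{2708705437957}$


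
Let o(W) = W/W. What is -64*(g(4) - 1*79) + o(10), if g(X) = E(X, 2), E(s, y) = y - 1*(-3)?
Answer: 4737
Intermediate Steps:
o(W) = 1
E(s, y) = 3 + y (E(s, y) = y + 3 = 3 + y)
g(X) = 5 (g(X) = 3 + 2 = 5)
-64*(g(4) - 1*79) + o(10) = -64*(5 - 1*79) + 1 = -64*(5 - 79) + 1 = -64*(-74) + 1 = 4736 + 1 = 4737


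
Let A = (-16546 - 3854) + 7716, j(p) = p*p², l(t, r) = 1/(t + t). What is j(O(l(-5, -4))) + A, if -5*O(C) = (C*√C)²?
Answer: -1585499999999999/125000000000 ≈ -12684.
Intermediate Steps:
l(t, r) = 1/(2*t)
O(C) = -C³/5
j(p) = p³
A = -12684 (A = -20400 + 7716 = -12684)
j(O(l(-5, -4))) + A = (-((½)/(-5))³/5)³ - 12684 = (-((½)*(-⅕))³/5)³ - 12684 = (-(-⅒)³/5)³ - 12684 = (-⅕*(-1/1000))³ - 12684 = (1/5000)³ - 12684 = 1/125000000000 - 12684 = -1585499999999999/125000000000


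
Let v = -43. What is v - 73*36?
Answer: -2671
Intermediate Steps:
v - 73*36 = -43 - 73*36 = -43 - 2628 = -2671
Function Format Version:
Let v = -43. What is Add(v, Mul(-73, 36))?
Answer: -2671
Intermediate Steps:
Add(v, Mul(-73, 36)) = Add(-43, Mul(-73, 36)) = Add(-43, -2628) = -2671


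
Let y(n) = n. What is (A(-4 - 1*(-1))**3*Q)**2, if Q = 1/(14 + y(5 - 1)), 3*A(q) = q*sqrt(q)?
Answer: -1/12 ≈ -0.083333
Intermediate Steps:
A(q) = q**(3/2)/3 (A(q) = (q*sqrt(q))/3 = q**(3/2)/3)
Q = 1/18 (Q = 1/(14 + (5 - 1)) = 1/(14 + 4) = 1/18 ≈ 0.055556)
(A(-4 - 1*(-1))**3*Q)**2 = (((-4 - 1*(-1))**(3/2)/3)**3*(1/18))**2 = (((-4 + 1)**(3/2)/3)**3*(1/18))**2 = (((-3)**(3/2)/3)**3*(1/18))**2 = (((-3*I*sqrt(3))/3)**3*(1/18))**2 = ((-I*sqrt(3))**3*(1/18))**2 = ((3*I*sqrt(3))*(1/18))**2 = (I*sqrt(3)/6)**2 = -1/12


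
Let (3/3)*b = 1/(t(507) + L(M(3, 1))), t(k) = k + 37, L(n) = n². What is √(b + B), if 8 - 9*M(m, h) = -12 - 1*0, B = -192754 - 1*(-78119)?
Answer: I*√14164925823461/11116 ≈ 338.58*I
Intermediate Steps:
B = -114635 (B = -192754 + 78119 = -114635)
M(m, h) = 20/9 (M(m, h) = 8/9 - (-12 - 1*0)/9 = 8/9 - (-12 + 0)/9 = 8/9 - ⅑*(-12) = 8/9 + 4/3 = 20/9)
t(k) = 37 + k
b = 81/44464 (b = 1/((37 + 507) + (20/9)²) = 1/(544 + 400/81) = 1/(44464/81) = 81/44464 ≈ 0.0018217)
√(b + B) = √(81/44464 - 114635) = √(-5097130559/44464) = I*√14164925823461/11116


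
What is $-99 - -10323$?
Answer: $10224$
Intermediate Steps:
$-99 - -10323 = -99 + 10323 = 10224$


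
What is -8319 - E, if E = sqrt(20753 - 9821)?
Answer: -8319 - 2*sqrt(2733) ≈ -8423.6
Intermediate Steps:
E = 2*sqrt(2733) (E = sqrt(10932) = 2*sqrt(2733) ≈ 104.56)
-8319 - E = -8319 - 2*sqrt(2733)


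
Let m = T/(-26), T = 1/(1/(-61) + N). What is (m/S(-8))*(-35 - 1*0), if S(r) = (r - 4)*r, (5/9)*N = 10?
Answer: 2135/2738112 ≈ 0.00077973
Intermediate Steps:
N = 18 (N = (9/5)*10 = 18)
S(r) = r*(-4 + r) (S(r) = (-4 + r)*r = r*(-4 + r))
T = 61/1097 (T = 1/(1/(-61) + 18) = 1/(-1/61 + 18) = 1/(1097/61) = 61/1097 ≈ 0.055606)
m = -61/28522 (m = (61/1097)/(-26) = (61/1097)*(-1/26) = -61/28522 ≈ -0.0021387)
(m/S(-8))*(-35 - 1*0) = (-61*(-1/(8*(-4 - 8)))/28522)*(-35 - 1*0) = (-61/(28522*((-8*(-12)))))*(-35 + 0) = -61/28522/96*(-35) = -61/28522*1/96*(-35) = -61/2738112*(-35) = 2135/2738112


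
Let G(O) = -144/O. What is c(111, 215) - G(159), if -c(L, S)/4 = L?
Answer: -23484/53 ≈ -443.09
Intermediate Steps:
c(L, S) = -4*L
c(111, 215) - G(159) = -4*111 - (-144)/159 = -444 - (-144)/159 = -444 - 1*(-48/53) = -444 + 48/53 = -23484/53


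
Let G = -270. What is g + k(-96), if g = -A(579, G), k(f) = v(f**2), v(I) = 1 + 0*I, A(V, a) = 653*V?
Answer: -378086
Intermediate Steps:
v(I) = 1 (v(I) = 1 + 0 = 1)
k(f) = 1
g = -378087 (g = -653*579 = -1*378087 = -378087)
g + k(-96) = -378087 + 1 = -378086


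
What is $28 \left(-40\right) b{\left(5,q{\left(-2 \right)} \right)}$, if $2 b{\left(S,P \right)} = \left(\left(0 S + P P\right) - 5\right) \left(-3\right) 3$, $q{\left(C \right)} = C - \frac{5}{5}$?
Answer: $20160$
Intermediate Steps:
$q{\left(C \right)} = -1 + C$ ($q{\left(C \right)} = C - 1 = -1 + C$)
$b{\left(S,P \right)} = \frac{45}{2} - \frac{9 P^{2}}{2}$ ($b{\left(S,P \right)} = \frac{\left(\left(0 S + P P\right) - 5\right) \left(-3\right) 3}{2} = \frac{\left(\left(0 + P^{2}\right) - 5\right) \left(-3\right) 3}{2} = \frac{\left(P^{2} - 5\right) \left(-3\right) 3}{2} = \frac{\left(-5 + P^{2}\right) \left(-3\right) 3}{2} = \frac{\left(15 - 3 P^{2}\right) 3}{2} = \frac{45 - 9 P^{2}}{2} = \frac{45}{2} - \frac{9 P^{2}}{2}$)
$28 \left(-40\right) b{\left(5,q{\left(-2 \right)} \right)} = 28 \left(-40\right) \left(\frac{45}{2} - \frac{9 \left(-1 - 2\right)^{2}}{2}\right) = - 1120 \left(\frac{45}{2} - \frac{9 \left(-3\right)^{2}}{2}\right) = - 1120 \left(\frac{45}{2} - \frac{81}{2}\right) = \left(-1120\right) \left(-18\right) = 20160$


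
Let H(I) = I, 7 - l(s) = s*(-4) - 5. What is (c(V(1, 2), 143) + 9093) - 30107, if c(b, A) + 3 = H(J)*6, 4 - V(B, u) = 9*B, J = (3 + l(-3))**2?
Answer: -20963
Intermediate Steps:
l(s) = 12 + 4*s (l(s) = 7 - (s*(-4) - 5) = 7 - (-4*s - 5) = 7 - (-5 - 4*s) = 7 + (5 + 4*s) = 12 + 4*s)
J = 9 (J = (3 + (12 + 4*(-3)))**2 = (3 + (12 - 12))**2 = (3 + 0)**2 = 3**2 = 9)
V(B, u) = 4 - 9*B
c(b, A) = 51 (c(b, A) = -3 + 9*6 = -3 + 54 = 51)
(c(V(1, 2), 143) + 9093) - 30107 = (51 + 9093) - 30107 = 9144 - 30107 = -20963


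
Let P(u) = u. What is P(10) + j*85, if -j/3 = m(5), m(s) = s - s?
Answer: 10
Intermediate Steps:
m(s) = 0
j = 0 (j = -3*0 = 0)
P(10) + j*85 = 10 + 0*85 = 10 + 0 = 10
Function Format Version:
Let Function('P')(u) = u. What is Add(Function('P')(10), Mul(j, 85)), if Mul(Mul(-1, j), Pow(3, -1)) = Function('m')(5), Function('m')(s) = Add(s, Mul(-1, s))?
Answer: 10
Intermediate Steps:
Function('m')(s) = 0
j = 0 (j = Mul(-3, 0) = 0)
Add(Function('P')(10), Mul(j, 85)) = Add(10, Mul(0, 85)) = Add(10, 0) = 10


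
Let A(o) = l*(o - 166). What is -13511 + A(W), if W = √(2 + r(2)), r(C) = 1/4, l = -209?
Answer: 41739/2 ≈ 20870.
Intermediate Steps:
r(C) = ¼
W = 3/2 (W = √(2 + ¼) = √(9/4) = 3/2 ≈ 1.5000)
A(o) = 34694 - 209*o (A(o) = -209*(o - 166) = -209*(-166 + o) = 34694 - 209*o)
-13511 + A(W) = -13511 + (34694 - 209*3/2) = -13511 + (34694 - 627/2) = -13511 + 68761/2 = 41739/2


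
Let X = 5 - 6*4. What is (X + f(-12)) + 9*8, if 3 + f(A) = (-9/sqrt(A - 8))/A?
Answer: 50 - 3*I*sqrt(5)/40 ≈ 50.0 - 0.16771*I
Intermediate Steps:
X = -19 (X = 5 - 24 = -19)
f(A) = -3 - 9/(A*sqrt(-8 + A)) (f(A) = -3 + (-9/sqrt(A - 8))/A = -3 + (-9/sqrt(-8 + A))/A = -3 - 9/(A*sqrt(-8 + A)))
(X + f(-12)) + 9*8 = (-19 + (-3 - 9/(-12*sqrt(-8 - 12)))) + 9*8 = (-19 + (-3 - 9*(-1/12)/sqrt(-20))) + 72 = (-19 + (-3 - 9*(-1/12)*(-I*sqrt(5)/10))) + 72 = (-19 + (-3 - 3*I*sqrt(5)/40)) + 72 = (-22 - 3*I*sqrt(5)/40) + 72 = 50 - 3*I*sqrt(5)/40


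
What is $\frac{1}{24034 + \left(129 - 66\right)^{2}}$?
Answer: $\frac{1}{28003} \approx 3.571 \cdot 10^{-5}$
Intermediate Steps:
$\frac{1}{24034 + \left(129 - 66\right)^{2}} = \frac{1}{24034 + 63^{2}} = \frac{1}{24034 + 3969} = \frac{1}{28003}$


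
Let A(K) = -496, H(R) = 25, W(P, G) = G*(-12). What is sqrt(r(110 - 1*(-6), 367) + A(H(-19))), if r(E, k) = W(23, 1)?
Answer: 2*I*sqrt(127) ≈ 22.539*I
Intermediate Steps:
W(P, G) = -12*G
r(E, k) = -12 (r(E, k) = -12*1 = -12)
sqrt(r(110 - 1*(-6), 367) + A(H(-19))) = sqrt(-12 - 496) = sqrt(-508) = 2*I*sqrt(127)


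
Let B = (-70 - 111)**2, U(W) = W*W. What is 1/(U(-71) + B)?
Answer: 1/37802 ≈ 2.6454e-5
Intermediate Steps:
U(W) = W**2
B = 32761 (B = (-181)**2 = 32761)
1/(U(-71) + B) = 1/((-71)**2 + 32761) = 1/(5041 + 32761) = 1/37802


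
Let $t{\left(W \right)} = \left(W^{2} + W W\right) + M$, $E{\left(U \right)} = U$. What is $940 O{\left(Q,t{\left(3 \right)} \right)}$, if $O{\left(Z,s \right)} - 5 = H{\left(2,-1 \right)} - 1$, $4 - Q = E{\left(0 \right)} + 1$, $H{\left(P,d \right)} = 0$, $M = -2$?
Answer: $3760$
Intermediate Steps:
$t{\left(W \right)} = -2 + 2 W^{2}$ ($t{\left(W \right)} = \left(W^{2} + W W\right) - 2 = \left(W^{2} + W^{2}\right) - 2 = 2 W^{2} - 2 = -2 + 2 W^{2}$)
$Q = 3$ ($Q = 4 - \left(0 + 1\right) = 4 - 1 = 3$)
$O{\left(Z,s \right)} = 4$ ($O{\left(Z,s \right)} = 5 + \left(0 - 1\right) = 5 - 1 = 4$)
$940 O{\left(Q,t{\left(3 \right)} \right)} = 940 \cdot 4 = 3760$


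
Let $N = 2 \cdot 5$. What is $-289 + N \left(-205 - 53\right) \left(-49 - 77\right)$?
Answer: $324791$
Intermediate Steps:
$N = 10$
$-289 + N \left(-205 - 53\right) \left(-49 - 77\right) = -289 + 10 \left(-205 - 53\right) \left(-49 - 77\right) = -289 + 10 \left(\left(-258\right) \left(-126\right)\right) = -289 + 10 \cdot 32508 = -289 + 325080 = 324791$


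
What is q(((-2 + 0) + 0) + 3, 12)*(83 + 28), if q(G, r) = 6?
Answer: 666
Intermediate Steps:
q(((-2 + 0) + 0) + 3, 12)*(83 + 28) = 6*(83 + 28) = 6*111 = 666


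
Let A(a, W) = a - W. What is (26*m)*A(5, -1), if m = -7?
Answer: -1092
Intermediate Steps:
(26*m)*A(5, -1) = (26*(-7))*(5 - 1*(-1)) = -182*(5 + 1) = -182*6 = -1092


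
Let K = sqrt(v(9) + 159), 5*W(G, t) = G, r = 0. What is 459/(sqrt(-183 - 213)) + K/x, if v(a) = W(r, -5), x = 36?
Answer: sqrt(159)/36 - 153*I*sqrt(11)/22 ≈ 0.35026 - 23.066*I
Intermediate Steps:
W(G, t) = G/5
v(a) = 0 (v(a) = (1/5)*0 = 0)
K = sqrt(159) (K = sqrt(0 + 159) = sqrt(159) ≈ 12.610)
459/(sqrt(-183 - 213)) + K/x = 459/(sqrt(-183 - 213)) + sqrt(159)/36 = 459/(sqrt(-396)) + sqrt(159)*(1/36) = 459/((6*I*sqrt(11))) + sqrt(159)/36 = 459*(-I*sqrt(11)/66) + sqrt(159)/36 = -153*I*sqrt(11)/22 + sqrt(159)/36 = sqrt(159)/36 - 153*I*sqrt(11)/22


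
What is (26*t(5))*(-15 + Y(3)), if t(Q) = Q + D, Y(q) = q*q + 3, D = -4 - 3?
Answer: 156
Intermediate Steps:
D = -7
Y(q) = 3 + q² (Y(q) = q² + 3 = 3 + q²)
t(Q) = -7 + Q (t(Q) = Q - 7 = -7 + Q)
(26*t(5))*(-15 + Y(3)) = (26*(-7 + 5))*(-15 + (3 + 3²)) = (26*(-2))*(-15 + (3 + 9)) = -52*(-15 + 12) = -52*(-3) = 156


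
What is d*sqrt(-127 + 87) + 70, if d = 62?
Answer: 70 + 124*I*sqrt(10) ≈ 70.0 + 392.12*I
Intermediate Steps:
d*sqrt(-127 + 87) + 70 = 62*sqrt(-127 + 87) + 70 = 62*sqrt(-40) + 70 = 62*(2*I*sqrt(10)) + 70 = 124*I*sqrt(10) + 70 = 70 + 124*I*sqrt(10)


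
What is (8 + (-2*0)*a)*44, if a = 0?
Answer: 352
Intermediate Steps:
(8 + (-2*0)*a)*44 = (8 - 2*0*0)*44 = (8 + 0*0)*44 = (8 + 0)*44 = 8*44 = 352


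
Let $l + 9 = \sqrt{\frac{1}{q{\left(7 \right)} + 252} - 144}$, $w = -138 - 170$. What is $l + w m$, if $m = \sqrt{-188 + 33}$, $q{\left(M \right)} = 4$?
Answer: $-9 - 308 i \sqrt{155} + \frac{i \sqrt{36863}}{16} \approx -9.0 - 3822.6 i$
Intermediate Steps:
$w = -308$ ($w = -138 - 170 = -308$)
$m = i \sqrt{155}$ ($m = \sqrt{-155} = i \sqrt{155} \approx 12.45 i$)
$l = -9 + \frac{i \sqrt{36863}}{16}$ ($l = -9 + \sqrt{\frac{1}{4 + 252} - 144} = -9 + \sqrt{\frac{1}{256} - 144} = -9 + \sqrt{- \frac{36863}{256}} = -9 + \frac{i \sqrt{36863}}{16} \approx -9.0 + 12.0 i$)
$l + w m = \left(-9 + \frac{i \sqrt{36863}}{16}\right) - 308 i \sqrt{155} = -9 - 308 i \sqrt{155} + \frac{i \sqrt{36863}}{16}$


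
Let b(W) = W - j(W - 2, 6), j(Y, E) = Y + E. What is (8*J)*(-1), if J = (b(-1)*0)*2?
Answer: 0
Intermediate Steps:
j(Y, E) = E + Y
b(W) = -4 (b(W) = W - (6 + (W - 2)) = W - (6 + (-2 + W)) = W - (4 + W) = W + (-4 - W) = -4)
J = 0 (J = -4*0*2 = 0*2 = 0)
(8*J)*(-1) = (8*0)*(-1) = 0*(-1) = 0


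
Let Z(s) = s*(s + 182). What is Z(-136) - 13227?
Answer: -19483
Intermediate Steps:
Z(s) = s*(182 + s)
Z(-136) - 13227 = -136*(182 - 136) - 13227 = -136*46 - 13227 = -6256 - 13227 = -19483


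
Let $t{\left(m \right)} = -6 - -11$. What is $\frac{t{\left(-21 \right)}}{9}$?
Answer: $\frac{5}{9} \approx 0.55556$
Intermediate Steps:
$t{\left(m \right)} = 5$ ($t{\left(m \right)} = -6 + 11 = 5$)
$\frac{t{\left(-21 \right)}}{9} = \frac{5}{9}$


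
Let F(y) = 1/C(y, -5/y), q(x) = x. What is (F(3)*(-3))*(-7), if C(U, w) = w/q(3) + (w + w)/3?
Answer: -63/5 ≈ -12.600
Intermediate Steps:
C(U, w) = w (C(U, w) = w/3 + (w + w)/3 = w*(1/3) + (2*w)*(1/3) = w/3 + 2*w/3 = w)
F(y) = -y/5 (F(y) = 1/(-5/y) = -y/5)
(F(3)*(-3))*(-7) = (-1/5*3*(-3))*(-7) = -3/5*(-3)*(-7) = (9/5)*(-7) = -63/5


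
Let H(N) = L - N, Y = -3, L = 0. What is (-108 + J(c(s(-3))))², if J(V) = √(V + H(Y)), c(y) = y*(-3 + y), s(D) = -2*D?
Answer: (108 - √21)² ≈ 10695.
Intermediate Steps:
H(N) = -N (H(N) = 0 - N = -N)
J(V) = √(3 + V) (J(V) = √(V - 1*(-3)) = √(V + 3) = √(3 + V))
(-108 + J(c(s(-3))))² = (-108 + √(3 + (-2*(-3))*(-3 - 2*(-3))))² = (-108 + √(3 + 6*(-3 + 6)))² = (-108 + √(3 + 6*3))² = (-108 + √(3 + 18))² = (-108 + √21)²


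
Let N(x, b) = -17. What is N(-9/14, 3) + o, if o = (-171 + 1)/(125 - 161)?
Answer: -221/18 ≈ -12.278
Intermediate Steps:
o = 85/18 (o = -170/(-36) = -170*(-1/36) = 85/18 ≈ 4.7222)
N(-9/14, 3) + o = -17 + 85/18 = -221/18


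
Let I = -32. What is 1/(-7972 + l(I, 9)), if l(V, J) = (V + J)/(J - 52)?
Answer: -43/342773 ≈ -0.00012545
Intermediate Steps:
l(V, J) = (J + V)/(-52 + J)
1/(-7972 + l(I, 9)) = 1/(-7972 + (9 - 32)/(-52 + 9)) = 1/(-7972 - 23/(-43)) = 1/(-7972 - 1/43*(-23)) = 1/(-7972 + 23/43) = 1/(-342773/43) = -43/342773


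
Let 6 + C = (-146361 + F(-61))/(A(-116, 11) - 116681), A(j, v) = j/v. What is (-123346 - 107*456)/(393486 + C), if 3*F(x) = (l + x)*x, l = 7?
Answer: -73652513922/168358426751 ≈ -0.43747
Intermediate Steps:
F(x) = x*(7 + x)/3 (F(x) = ((7 + x)*x)/3 = (x*(7 + x))/3 = x*(7 + x)/3)
C = -2034583/427869 (C = -6 + (-146361 + (⅓)*(-61)*(7 - 61))/(-116/11 - 116681) = -6 + (-146361 + (⅓)*(-61)*(-54))/(-116*1/11 - 116681) = -6 + (-146361 + 1098)/(-116/11 - 116681) = -6 - 145263/(-1283607/11) = -6 - 145263*(-11/1283607) = -6 + 532631/427869 = -2034583/427869 ≈ -4.7552)
(-123346 - 107*456)/(393486 + C) = (-123346 - 107*456)/(393486 - 2034583/427869) = (-123346 - 48792)/(168358426751/427869) = -172138*427869/168358426751 = -73652513922/168358426751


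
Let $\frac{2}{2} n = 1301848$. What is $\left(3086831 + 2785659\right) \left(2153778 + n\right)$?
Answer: $20293129128740$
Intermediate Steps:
$n = 1301848$
$\left(3086831 + 2785659\right) \left(2153778 + n\right) = \left(3086831 + 2785659\right) \left(2153778 + 1301848\right) = 5872490 \cdot 3455626 = 20293129128740$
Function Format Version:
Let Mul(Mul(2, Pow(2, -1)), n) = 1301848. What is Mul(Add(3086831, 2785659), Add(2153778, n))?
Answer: 20293129128740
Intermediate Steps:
n = 1301848
Mul(Add(3086831, 2785659), Add(2153778, n)) = Mul(Add(3086831, 2785659), Add(2153778, 1301848)) = Mul(5872490, 3455626) = 20293129128740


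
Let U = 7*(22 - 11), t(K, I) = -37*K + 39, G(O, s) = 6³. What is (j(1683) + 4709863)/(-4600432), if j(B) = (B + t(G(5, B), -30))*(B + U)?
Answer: 6325337/4600432 ≈ 1.3749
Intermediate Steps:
G(O, s) = 216
t(K, I) = 39 - 37*K
U = 77 (U = 7*11 = 77)
j(B) = (-7953 + B)*(77 + B) (j(B) = (B + (39 - 37*216))*(B + 77) = (B + (39 - 7992))*(77 + B) = (B - 7953)*(77 + B) = (-7953 + B)*(77 + B))
(j(1683) + 4709863)/(-4600432) = ((-612381 + 1683² - 7876*1683) + 4709863)/(-4600432) = ((-612381 + 2832489 - 13255308) + 4709863)*(-1/4600432) = (-11035200 + 4709863)*(-1/4600432) = -6325337*(-1/4600432) = 6325337/4600432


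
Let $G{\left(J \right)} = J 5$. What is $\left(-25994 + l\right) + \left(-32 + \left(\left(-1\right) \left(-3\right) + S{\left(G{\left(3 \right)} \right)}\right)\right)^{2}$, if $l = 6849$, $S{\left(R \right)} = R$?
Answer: $-18949$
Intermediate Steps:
$G{\left(J \right)} = 5 J$
$\left(-25994 + l\right) + \left(-32 + \left(\left(-1\right) \left(-3\right) + S{\left(G{\left(3 \right)} \right)}\right)\right)^{2} = \left(-25994 + 6849\right) + \left(-32 + \left(\left(-1\right) \left(-3\right) + 5 \cdot 3\right)\right)^{2} = -19145 + \left(-32 + \left(3 + 15\right)\right)^{2} = -19145 + \left(-32 + 18\right)^{2} = -19145 + \left(-14\right)^{2} = -19145 + 196 = -18949$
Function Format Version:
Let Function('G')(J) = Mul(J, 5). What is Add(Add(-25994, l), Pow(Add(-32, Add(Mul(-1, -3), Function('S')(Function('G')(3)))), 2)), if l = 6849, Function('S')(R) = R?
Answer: -18949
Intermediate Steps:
Function('G')(J) = Mul(5, J)
Add(Add(-25994, l), Pow(Add(-32, Add(Mul(-1, -3), Function('S')(Function('G')(3)))), 2)) = Add(Add(-25994, 6849), Pow(Add(-32, Add(Mul(-1, -3), Mul(5, 3))), 2)) = Add(-19145, Pow(Add(-32, Add(3, 15)), 2)) = Add(-19145, Pow(Add(-32, 18), 2)) = Add(-19145, Pow(-14, 2)) = Add(-19145, 196) = -18949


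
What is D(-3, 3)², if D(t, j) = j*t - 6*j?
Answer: 729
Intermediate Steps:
D(t, j) = -6*j + j*t
D(-3, 3)² = (3*(-6 - 3))² = (3*(-9))² = (-27)² = 729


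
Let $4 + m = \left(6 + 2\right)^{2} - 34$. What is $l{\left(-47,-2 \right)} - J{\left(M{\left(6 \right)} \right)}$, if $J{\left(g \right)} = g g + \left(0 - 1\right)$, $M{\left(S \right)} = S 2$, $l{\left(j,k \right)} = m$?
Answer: $-117$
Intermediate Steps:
$m = 26$ ($m = -4 + \left(\left(6 + 2\right)^{2} - 34\right) = -4 - \left(34 - 8^{2}\right) = -4 + \left(64 - 34\right) = -4 + 30 = 26$)
$l{\left(j,k \right)} = 26$
$M{\left(S \right)} = 2 S$
$J{\left(g \right)} = -1 + g^{2}$ ($J{\left(g \right)} = g^{2} + \left(0 - 1\right) = g^{2} - 1 = -1 + g^{2}$)
$l{\left(-47,-2 \right)} - J{\left(M{\left(6 \right)} \right)} = 26 - \left(-1 + \left(2 \cdot 6\right)^{2}\right) = 26 - \left(-1 + 12^{2}\right) = 26 - \left(-1 + 144\right) = 26 - 143 = -117$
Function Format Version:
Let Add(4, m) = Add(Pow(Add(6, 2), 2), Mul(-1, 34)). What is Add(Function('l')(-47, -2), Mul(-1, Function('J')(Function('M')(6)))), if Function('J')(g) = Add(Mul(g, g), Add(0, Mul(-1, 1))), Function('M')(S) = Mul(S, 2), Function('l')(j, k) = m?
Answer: -117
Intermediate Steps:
m = 26 (m = Add(-4, Add(Pow(Add(6, 2), 2), Mul(-1, 34))) = Add(-4, Add(Pow(8, 2), -34)) = Add(-4, Add(64, -34)) = Add(-4, 30) = 26)
Function('l')(j, k) = 26
Function('M')(S) = Mul(2, S)
Function('J')(g) = Add(-1, Pow(g, 2)) (Function('J')(g) = Add(Pow(g, 2), Add(0, -1)) = Add(Pow(g, 2), -1) = Add(-1, Pow(g, 2)))
Add(Function('l')(-47, -2), Mul(-1, Function('J')(Function('M')(6)))) = Add(26, Mul(-1, Add(-1, Pow(Mul(2, 6), 2)))) = Add(26, Mul(-1, Add(-1, Pow(12, 2)))) = Add(26, Mul(-1, Add(-1, 144))) = Add(26, Mul(-1, 143)) = Add(26, -143) = -117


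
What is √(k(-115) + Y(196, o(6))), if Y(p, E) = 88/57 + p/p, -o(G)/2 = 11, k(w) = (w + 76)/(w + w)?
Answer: √466362030/13110 ≈ 1.6472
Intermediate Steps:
k(w) = (76 + w)/(2*w) (k(w) = (76 + w)/((2*w)) = (76 + w)*(1/(2*w)) = (76 + w)/(2*w))
o(G) = -22 (o(G) = -2*11 = -22)
Y(p, E) = 145/57 (Y(p, E) = 88*(1/57) + 1 = 88/57 + 1 = 145/57)
√(k(-115) + Y(196, o(6))) = √((½)*(76 - 115)/(-115) + 145/57) = √((½)*(-1/115)*(-39) + 145/57) = √(39/230 + 145/57) = √(35573/13110) = √466362030/13110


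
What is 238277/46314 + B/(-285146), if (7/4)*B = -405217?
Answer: 275337507323/46221881454 ≈ 5.9569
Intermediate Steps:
B = -1620868/7 (B = (4/7)*(-405217) = -1620868/7 ≈ -2.3155e+5)
238277/46314 + B/(-285146) = 238277/46314 - 1620868/7/(-285146) = 238277*(1/46314) - 1620868/7*(-1/285146) = 238277/46314 + 810434/998011 = 275337507323/46221881454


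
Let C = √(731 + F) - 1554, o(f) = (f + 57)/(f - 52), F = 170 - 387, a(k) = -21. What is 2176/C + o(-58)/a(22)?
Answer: -3906844321/2788634310 - 1088*√514/1207201 ≈ -1.4214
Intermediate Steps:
F = -217
o(f) = (57 + f)/(-52 + f)
C = -1554 + √514 (C = √(731 - 217) - 1554 = √514 - 1554 = -1554 + √514 ≈ -1531.3)
2176/C + o(-58)/a(22) = 2176/(-1554 + √514) + ((57 - 58)/(-52 - 58))/(-21) = 2176/(-1554 + √514) + (-1/(-110))*(-1/21) = 2176/(-1554 + √514) - 1/110*(-1)*(-1/21) = 2176/(-1554 + √514) + (1/110)*(-1/21) = 2176/(-1554 + √514) - 1/2310 = -1/2310 + 2176/(-1554 + √514)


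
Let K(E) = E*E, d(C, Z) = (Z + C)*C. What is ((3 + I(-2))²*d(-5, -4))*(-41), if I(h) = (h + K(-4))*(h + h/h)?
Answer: -223245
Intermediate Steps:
d(C, Z) = C*(C + Z) (d(C, Z) = (C + Z)*C = C*(C + Z))
K(E) = E²
I(h) = (1 + h)*(16 + h) (I(h) = (h + (-4)²)*(h + h/h) = (h + 16)*(h + 1) = (16 + h)*(1 + h) = (1 + h)*(16 + h))
((3 + I(-2))²*d(-5, -4))*(-41) = ((3 + (16 + (-2)² + 17*(-2)))²*(-5*(-5 - 4)))*(-41) = ((3 + (16 + 4 - 34))²*(-5*(-9)))*(-41) = ((3 - 14)²*45)*(-41) = ((-11)²*45)*(-41) = (121*45)*(-41) = 5445*(-41) = -223245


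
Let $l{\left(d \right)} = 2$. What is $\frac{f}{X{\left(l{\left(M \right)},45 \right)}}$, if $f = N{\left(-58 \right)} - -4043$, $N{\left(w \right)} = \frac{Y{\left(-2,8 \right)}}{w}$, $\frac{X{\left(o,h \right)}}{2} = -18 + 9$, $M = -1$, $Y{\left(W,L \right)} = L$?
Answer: $- \frac{13027}{58} \approx -224.6$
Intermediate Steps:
$X{\left(o,h \right)} = -18$ ($X{\left(o,h \right)} = 2 \left(-18 + 9\right) = 2 \left(-9\right) = -18$)
$N{\left(w \right)} = \frac{8}{w}$
$f = \frac{117243}{29}$ ($f = \frac{8}{-58} - -4043 = 8 \left(- \frac{1}{58}\right) + 4043 = - \frac{4}{29} + 4043 = \frac{117243}{29} \approx 4042.9$)
$\frac{f}{X{\left(l{\left(M \right)},45 \right)}} = \frac{117243}{29 \left(-18\right)} = \frac{117243}{29} \left(- \frac{1}{18}\right) = - \frac{13027}{58}$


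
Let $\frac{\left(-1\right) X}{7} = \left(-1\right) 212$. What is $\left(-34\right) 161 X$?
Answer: $-8123416$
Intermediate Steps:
$X = 1484$ ($X = - 7 \left(\left(-1\right) 212\right) = \left(-7\right) \left(-212\right) = 1484$)
$\left(-34\right) 161 X = \left(-34\right) 161 \cdot 1484 = \left(-5474\right) 1484 = -8123416$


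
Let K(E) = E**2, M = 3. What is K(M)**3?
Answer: 729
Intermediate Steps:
K(M)**3 = (3**2)**3 = 9**3 = 729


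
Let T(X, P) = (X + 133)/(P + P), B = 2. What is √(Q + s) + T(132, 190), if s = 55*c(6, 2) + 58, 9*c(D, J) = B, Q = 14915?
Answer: 53/76 + √134867/3 ≈ 123.11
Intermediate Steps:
c(D, J) = 2/9 (c(D, J) = (⅑)*2 = 2/9)
s = 632/9 (s = 55*(2/9) + 58 = 110/9 + 58 = 632/9 ≈ 70.222)
T(X, P) = (133 + X)/(2*P) (T(X, P) = (133 + X)/((2*P)) = (133 + X)*(1/(2*P)) = (133 + X)/(2*P))
√(Q + s) + T(132, 190) = √(14915 + 632/9) + (½)*(133 + 132)/190 = √(134867/9) + (½)*(1/190)*265 = √134867/3 + 53/76 = 53/76 + √134867/3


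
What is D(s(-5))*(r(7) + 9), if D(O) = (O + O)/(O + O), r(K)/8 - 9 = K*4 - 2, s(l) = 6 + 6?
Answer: 289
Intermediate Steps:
s(l) = 12
r(K) = 56 + 32*K (r(K) = 72 + 8*(K*4 - 2) = 72 + 8*(4*K - 2) = 72 + 8*(-2 + 4*K) = 72 + (-16 + 32*K) = 56 + 32*K)
D(O) = 1 (D(O) = (2*O)/((2*O)) = (2*O)*(1/(2*O)) = 1)
D(s(-5))*(r(7) + 9) = 1*((56 + 32*7) + 9) = 1*((56 + 224) + 9) = 1*(280 + 9) = 1*289 = 289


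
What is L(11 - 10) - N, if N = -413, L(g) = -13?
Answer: 400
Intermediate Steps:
L(11 - 10) - N = -13 - 1*(-413) = -13 + 413 = 400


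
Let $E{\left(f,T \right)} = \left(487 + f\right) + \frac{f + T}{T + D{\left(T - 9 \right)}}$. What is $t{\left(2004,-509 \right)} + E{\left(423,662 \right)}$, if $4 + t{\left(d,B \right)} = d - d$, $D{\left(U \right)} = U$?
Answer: $\frac{238495}{263} \approx 906.83$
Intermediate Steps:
$t{\left(d,B \right)} = -4$ ($t{\left(d,B \right)} = -4 + \left(d - d\right) = -4 + 0 = -4$)
$E{\left(f,T \right)} = 487 + f + \frac{T + f}{-9 + 2 T}$ ($E{\left(f,T \right)} = \left(487 + f\right) + \frac{f + T}{T + \left(T - 9\right)} = \left(487 + f\right) + \frac{T + f}{T + \left(-9 + T\right)} = \left(487 + f\right) + \frac{T + f}{-9 + 2 T} = 487 + f + \frac{T + f}{-9 + 2 T}$)
$t{\left(2004,-509 \right)} + E{\left(423,662 \right)} = -4 + \frac{-4383 - 3384 + 975 \cdot 662 + 2 \cdot 662 \cdot 423}{-9 + 2 \cdot 662} = -4 + \frac{-4383 - 3384 + 645450 + 560052}{-9 + 1324} = -4 + \frac{1}{1315} \cdot 1197735 = -4 + \frac{239547}{263} = \frac{238495}{263}$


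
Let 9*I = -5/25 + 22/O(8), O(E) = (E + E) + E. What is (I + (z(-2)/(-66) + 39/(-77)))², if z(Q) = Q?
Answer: 2247001/14288400 ≈ 0.15726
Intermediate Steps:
O(E) = 3*E (O(E) = 2*E + E = 3*E)
I = 43/540 (I = (-5/25 + 22/((3*8)))/9 = (-5*1/25 + 22/24)/9 = (-⅕ + 22*(1/24))/9 = (-⅕ + 11/12)/9 = (⅑)*(43/60) = 43/540 ≈ 0.079630)
(I + (z(-2)/(-66) + 39/(-77)))² = (43/540 + (-2/(-66) + 39/(-77)))² = (43/540 + (-2*(-1/66) + 39*(-1/77)))² = (43/540 + (1/33 - 39/77))² = (43/540 - 10/21)² = (-1499/3780)² = 2247001/14288400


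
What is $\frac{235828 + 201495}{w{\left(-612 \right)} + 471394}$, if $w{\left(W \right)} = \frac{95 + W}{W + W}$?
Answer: $\frac{535283352}{576986773} \approx 0.92772$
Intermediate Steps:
$w{\left(W \right)} = \frac{95 + W}{2 W}$
$\frac{235828 + 201495}{w{\left(-612 \right)} + 471394} = \frac{235828 + 201495}{\frac{95 - 612}{2 \left(-612\right)} + 471394} = \frac{437323}{\frac{1}{2} \left(- \frac{1}{612}\right) \left(-517\right) + 471394} = \frac{437323}{\frac{517}{1224} + 471394} = \frac{437323}{\frac{576986773}{1224}} = 437323 \cdot \frac{1224}{576986773} = \frac{535283352}{576986773}$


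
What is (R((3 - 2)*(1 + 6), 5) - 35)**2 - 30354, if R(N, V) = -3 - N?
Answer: -28329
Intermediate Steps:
(R((3 - 2)*(1 + 6), 5) - 35)**2 - 30354 = ((-3 - (3 - 2)*(1 + 6)) - 35)**2 - 30354 = ((-3 - 7) - 35)**2 - 30354 = (-10 - 35)**2 - 30354 = (-45)**2 - 30354 = 2025 - 30354 = -28329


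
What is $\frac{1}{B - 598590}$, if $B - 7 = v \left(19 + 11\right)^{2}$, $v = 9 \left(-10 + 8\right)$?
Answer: $- \frac{1}{614783} \approx -1.6266 \cdot 10^{-6}$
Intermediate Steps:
$v = -18$ ($v = 9 \left(-2\right) = -18$)
$B = -16193$ ($B = 7 - 18 \left(19 + 11\right)^{2} = 7 - 18 \cdot 30^{2} = 7 - 16200 = -16193$)
$\frac{1}{B - 598590} = \frac{1}{-16193 - 598590} = \frac{1}{-614783} = - \frac{1}{614783}$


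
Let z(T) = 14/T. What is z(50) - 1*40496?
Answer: -1012393/25 ≈ -40496.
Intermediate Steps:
z(50) - 1*40496 = 14/50 - 1*40496 = 14*(1/50) - 40496 = 7/25 - 40496 = -1012393/25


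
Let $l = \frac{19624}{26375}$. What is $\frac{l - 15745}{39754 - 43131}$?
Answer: $\frac{415254751}{89068375} \approx 4.6622$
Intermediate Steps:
$l = \frac{19624}{26375}$ ($l = 19624 \cdot \frac{1}{26375} = \frac{19624}{26375} \approx 0.74404$)
$\frac{l - 15745}{39754 - 43131} = \frac{\frac{19624}{26375} - 15745}{39754 - 43131} = - \frac{415254751}{26375 \left(-3377\right)} = \left(- \frac{415254751}{26375}\right) \left(- \frac{1}{3377}\right) = \frac{415254751}{89068375}$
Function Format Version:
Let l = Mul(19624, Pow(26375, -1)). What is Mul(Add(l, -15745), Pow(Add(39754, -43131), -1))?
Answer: Rational(415254751, 89068375) ≈ 4.6622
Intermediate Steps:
l = Rational(19624, 26375) (l = Mul(19624, Rational(1, 26375)) = Rational(19624, 26375) ≈ 0.74404)
Mul(Add(l, -15745), Pow(Add(39754, -43131), -1)) = Mul(Add(Rational(19624, 26375), -15745), Pow(Add(39754, -43131), -1)) = Mul(Rational(-415254751, 26375), Pow(-3377, -1)) = Mul(Rational(-415254751, 26375), Rational(-1, 3377)) = Rational(415254751, 89068375)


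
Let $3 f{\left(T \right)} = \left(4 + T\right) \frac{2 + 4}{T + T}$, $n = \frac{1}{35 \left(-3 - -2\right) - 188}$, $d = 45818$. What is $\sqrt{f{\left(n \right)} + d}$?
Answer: $\sqrt{44927} \approx 211.96$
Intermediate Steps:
$n = - \frac{1}{223}$ ($n = \frac{1}{35 \left(-3 + 2\right) - 188} = \frac{1}{35 \left(-1\right) - 188} = \frac{1}{-35 - 188} = \frac{1}{-223} = - \frac{1}{223} \approx -0.0044843$)
$f{\left(T \right)} = \frac{4 + T}{T}$ ($f{\left(T \right)} = \frac{\left(4 + T\right) \frac{2 + 4}{T + T}}{3} = \frac{\left(4 + T\right) \frac{6}{2 T}}{3} = \frac{\left(4 + T\right) 6 \frac{1}{2 T}}{3} = \frac{\left(4 + T\right) \frac{3}{T}}{3} = \frac{3 \frac{1}{T} \left(4 + T\right)}{3} = \frac{4 + T}{T}$)
$\sqrt{f{\left(n \right)} + d} = \sqrt{\frac{4 - \frac{1}{223}}{- \frac{1}{223}} + 45818} = \sqrt{\left(-223\right) \frac{891}{223} + 45818} = \sqrt{-891 + 45818} = \sqrt{44927}$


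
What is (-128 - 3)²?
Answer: 17161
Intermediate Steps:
(-128 - 3)² = (-131)² = 17161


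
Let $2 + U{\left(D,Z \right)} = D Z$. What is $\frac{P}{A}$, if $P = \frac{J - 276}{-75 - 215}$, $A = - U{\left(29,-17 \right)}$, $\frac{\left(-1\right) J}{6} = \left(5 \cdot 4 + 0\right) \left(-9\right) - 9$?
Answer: $- \frac{13}{2175} \approx -0.005977$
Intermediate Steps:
$U{\left(D,Z \right)} = -2 + D Z$
$J = 1134$ ($J = - 6 \left(\left(5 \cdot 4 + 0\right) \left(-9\right) - 9\right) = - 6 \left(\left(20 + 0\right) \left(-9\right) - 9\right) = - 6 \left(20 \left(-9\right) - 9\right) = - 6 \left(-180 - 9\right) = \left(-6\right) \left(-189\right) = 1134$)
$A = 495$ ($A = - (-2 + 29 \left(-17\right)) = - (-2 - 493) = \left(-1\right) \left(-495\right) = 495$)
$P = - \frac{429}{145}$ ($P = \frac{1134 - 276}{-75 - 215} = \frac{858}{-290} = 858 \left(- \frac{1}{290}\right) = - \frac{429}{145} \approx -2.9586$)
$\frac{P}{A} = - \frac{429}{145 \cdot 495} = \left(- \frac{429}{145}\right) \frac{1}{495} = - \frac{13}{2175}$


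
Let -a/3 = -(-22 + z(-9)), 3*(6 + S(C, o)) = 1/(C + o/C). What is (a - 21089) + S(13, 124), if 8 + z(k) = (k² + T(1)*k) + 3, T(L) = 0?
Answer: -18400094/879 ≈ -20933.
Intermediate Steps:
z(k) = -5 + k² (z(k) = -8 + ((k² + 0*k) + 3) = -8 + ((k² + 0) + 3) = -8 + (k² + 3) = -8 + (3 + k²) = -5 + k²)
S(C, o) = -6 + 1/(3*(C + o/C))
a = 162 (a = -(-3)*(-22 + (-5 + (-9)²)) = -(-3)*(-22 + (-5 + 81)) = -(-3)*(-22 + 76) = -(-3)*54 = -3*(-54) = 162)
(a - 21089) + S(13, 124) = (162 - 21089) + (-6*124 - 6*13² + (⅓)*13)/(124 + 13²) = -20927 + (-744 - 6*169 + 13/3)/(124 + 169) = -20927 + (-744 - 1014 + 13/3)/293 = -20927 + (1/293)*(-5261/3) = -20927 - 5261/879 = -18400094/879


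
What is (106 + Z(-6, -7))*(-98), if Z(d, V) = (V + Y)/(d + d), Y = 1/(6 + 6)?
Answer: -752003/72 ≈ -10444.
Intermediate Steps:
Y = 1/12 ≈ 0.083333
Z(d, V) = (1/12 + V)/(2*d) (Z(d, V) = (V + 1/12)/(d + d) = (1/12 + V)/((2*d)) = (1/12 + V)*(1/(2*d)) = (1/12 + V)/(2*d))
(106 + Z(-6, -7))*(-98) = (106 + (1/24)*(1 + 12*(-7))/(-6))*(-98) = (106 + (1/24)*(-1/6)*(1 - 84))*(-98) = (106 + (1/24)*(-1/6)*(-83))*(-98) = (106 + 83/144)*(-98) = (15347/144)*(-98) = -752003/72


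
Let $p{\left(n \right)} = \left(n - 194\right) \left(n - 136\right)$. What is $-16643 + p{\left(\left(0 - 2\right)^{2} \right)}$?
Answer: $8437$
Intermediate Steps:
$p{\left(n \right)} = \left(-194 + n\right) \left(-136 + n\right)$
$-16643 + p{\left(\left(0 - 2\right)^{2} \right)} = -16643 + \left(26384 + \left(\left(0 - 2\right)^{2}\right)^{2} - 330 \left(0 - 2\right)^{2}\right) = -16643 + \left(26384 + \left(\left(-2\right)^{2}\right)^{2} - 330 \left(-2\right)^{2}\right) = -16643 + \left(26384 + 4^{2} - 1320\right) = -16643 + \left(26384 + 16 - 1320\right) = -16643 + 25080 = 8437$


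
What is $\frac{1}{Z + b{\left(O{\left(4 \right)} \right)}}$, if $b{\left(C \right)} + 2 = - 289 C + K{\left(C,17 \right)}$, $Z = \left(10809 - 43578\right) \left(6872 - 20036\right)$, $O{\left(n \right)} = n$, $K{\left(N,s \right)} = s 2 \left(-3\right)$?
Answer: $\frac{1}{431369856} \approx 2.3182 \cdot 10^{-9}$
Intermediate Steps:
$K{\left(N,s \right)} = - 6 s$ ($K{\left(N,s \right)} = 2 s \left(-3\right) = - 6 s$)
$Z = 431371116$ ($Z = \left(-32769\right) \left(-13164\right) = 431371116$)
$b{\left(C \right)} = -104 - 289 C$ ($b{\left(C \right)} = -2 - \left(102 + 289 C\right) = -104 - 289 C$)
$\frac{1}{Z + b{\left(O{\left(4 \right)} \right)}} = \frac{1}{431371116 - 1260} = \frac{1}{431369856}$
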